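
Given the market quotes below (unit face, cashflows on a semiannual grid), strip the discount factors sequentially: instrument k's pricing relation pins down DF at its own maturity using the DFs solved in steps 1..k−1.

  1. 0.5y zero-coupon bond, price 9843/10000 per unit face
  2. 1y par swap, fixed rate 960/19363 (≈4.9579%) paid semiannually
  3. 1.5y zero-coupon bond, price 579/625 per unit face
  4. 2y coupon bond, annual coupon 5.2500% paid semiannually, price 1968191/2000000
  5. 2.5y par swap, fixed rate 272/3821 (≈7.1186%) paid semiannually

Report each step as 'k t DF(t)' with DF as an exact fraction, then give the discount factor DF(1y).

step 1 [0.5y] zero: DF = P = 9843/10000 ≈ 0.984300
step 2 [1y] swap r/2=480/19363: DF=(1 − 480/19363·(0.984300))/(1+480/19363) = 119/125 ≈ 0.952000
step 3 [1.5y] zero: DF = P = 579/625 ≈ 0.926400
step 4 [2y] bond c/2=21/800: DF=(1968191/2000000 − 21/800·(0.984300+0.952000+0.926400))/(1+21/800) = 8857/10000 ≈ 0.885700
step 5 [2.5y] swap r/2=136/3821: DF=(1 − 136/3821·(0.984300+0.952000+0.926400+0.885700))/(1+136/3821) = 523/625 ≈ 0.836800

1 1/2 9843/10000
2 1 119/125
3 3/2 579/625
4 2 8857/10000
5 5/2 523/625
DF(1y) = 119/125 ≈ 0.952000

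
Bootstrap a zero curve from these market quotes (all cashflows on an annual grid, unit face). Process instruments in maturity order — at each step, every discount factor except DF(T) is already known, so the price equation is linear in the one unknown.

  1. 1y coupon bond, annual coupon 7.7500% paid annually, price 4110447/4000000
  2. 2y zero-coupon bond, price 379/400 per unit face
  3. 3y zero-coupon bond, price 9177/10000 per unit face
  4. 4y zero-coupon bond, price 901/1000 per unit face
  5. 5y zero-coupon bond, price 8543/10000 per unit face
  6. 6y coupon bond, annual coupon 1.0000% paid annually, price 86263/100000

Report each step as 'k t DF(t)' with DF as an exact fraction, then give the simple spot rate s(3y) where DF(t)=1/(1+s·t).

step 1 [1y] bond c/1=31/400: DF=(4110447/4000000 − 31/400·(0))/(1+31/400) = 9537/10000 ≈ 0.953700
step 2 [2y] zero: DF = P = 379/400 ≈ 0.947500
step 3 [3y] zero: DF = P = 9177/10000 ≈ 0.917700
step 4 [4y] zero: DF = P = 901/1000 ≈ 0.901000
step 5 [5y] zero: DF = P = 8543/10000 ≈ 0.854300
step 6 [6y] bond c/1=1/100: DF=(86263/100000 − 1/100·(0.953700+0.947500+0.917700+0.901000+0.854300))/(1+1/100) = 1011/1250 ≈ 0.808800

1 1 9537/10000
2 2 379/400
3 3 9177/10000
4 4 901/1000
5 5 8543/10000
6 6 1011/1250
s(3y) = (1/(9177/10000) − 1)/(3) = 823/27531 ≈ 2.9894%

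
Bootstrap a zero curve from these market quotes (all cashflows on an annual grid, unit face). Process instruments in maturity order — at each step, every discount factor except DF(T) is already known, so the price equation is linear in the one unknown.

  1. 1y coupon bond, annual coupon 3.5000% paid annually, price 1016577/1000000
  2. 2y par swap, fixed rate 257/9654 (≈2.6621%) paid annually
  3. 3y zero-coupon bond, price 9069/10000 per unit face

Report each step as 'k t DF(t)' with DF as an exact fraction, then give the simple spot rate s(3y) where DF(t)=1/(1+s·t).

1 1 4911/5000
2 2 4743/5000
3 3 9069/10000
s(3y) = (1/(9069/10000) − 1)/(3) = 931/27207 ≈ 3.4219%

step 1 [1y] bond c/1=7/200: DF=(1016577/1000000 − 7/200·(0))/(1+7/200) = 4911/5000 ≈ 0.982200
step 2 [2y] swap r/1=257/9654: DF=(1 − 257/9654·(0.982200))/(1+257/9654) = 4743/5000 ≈ 0.948600
step 3 [3y] zero: DF = P = 9069/10000 ≈ 0.906900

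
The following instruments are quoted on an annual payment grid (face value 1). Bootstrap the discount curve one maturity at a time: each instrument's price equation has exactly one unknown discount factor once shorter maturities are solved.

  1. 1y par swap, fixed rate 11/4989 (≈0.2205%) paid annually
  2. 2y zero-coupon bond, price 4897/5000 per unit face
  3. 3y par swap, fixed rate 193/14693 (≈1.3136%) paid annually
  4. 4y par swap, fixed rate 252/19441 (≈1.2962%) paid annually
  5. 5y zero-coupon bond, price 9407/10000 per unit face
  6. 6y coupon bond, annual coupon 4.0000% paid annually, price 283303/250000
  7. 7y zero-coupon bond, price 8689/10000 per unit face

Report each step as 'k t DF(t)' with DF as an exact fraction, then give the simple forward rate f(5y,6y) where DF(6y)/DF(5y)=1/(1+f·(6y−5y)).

1 1 4989/5000
2 2 4897/5000
3 3 4807/5000
4 4 1187/1250
5 5 9407/10000
6 6 9039/10000
7 7 8689/10000
f(5y,6y) = ((9407/10000)/(9039/10000) − 1)/(1) = 16/393 ≈ 4.0712%

step 1 [1y] swap r/1=11/4989: DF=(1 − 11/4989·(0))/(1+11/4989) = 4989/5000 ≈ 0.997800
step 2 [2y] zero: DF = P = 4897/5000 ≈ 0.979400
step 3 [3y] swap r/1=193/14693: DF=(1 − 193/14693·(0.997800+0.979400))/(1+193/14693) = 4807/5000 ≈ 0.961400
step 4 [4y] swap r/1=252/19441: DF=(1 − 252/19441·(0.997800+0.979400+0.961400))/(1+252/19441) = 1187/1250 ≈ 0.949600
step 5 [5y] zero: DF = P = 9407/10000 ≈ 0.940700
step 6 [6y] bond c/1=1/25: DF=(283303/250000 − 1/25·(0.997800+0.979400+0.961400+0.949600+0.940700))/(1+1/25) = 9039/10000 ≈ 0.903900
step 7 [7y] zero: DF = P = 8689/10000 ≈ 0.868900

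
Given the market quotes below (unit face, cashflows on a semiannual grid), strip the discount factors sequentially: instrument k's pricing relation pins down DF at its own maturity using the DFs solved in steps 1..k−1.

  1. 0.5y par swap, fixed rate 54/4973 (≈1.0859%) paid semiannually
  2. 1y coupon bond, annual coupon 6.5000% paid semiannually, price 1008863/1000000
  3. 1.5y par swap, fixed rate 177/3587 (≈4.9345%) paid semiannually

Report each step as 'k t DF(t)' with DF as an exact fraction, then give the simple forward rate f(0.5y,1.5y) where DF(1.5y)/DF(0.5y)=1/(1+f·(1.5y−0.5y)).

1 1/2 4973/5000
2 1 4729/5000
3 3/2 2323/2500
f(0.5y,1.5y) = ((4973/5000)/(2323/2500) − 1)/(1) = 327/4646 ≈ 7.0383%

step 1 [0.5y] swap r/2=27/4973: DF=(1 − 27/4973·(0))/(1+27/4973) = 4973/5000 ≈ 0.994600
step 2 [1y] bond c/2=13/400: DF=(1008863/1000000 − 13/400·(0.994600))/(1+13/400) = 4729/5000 ≈ 0.945800
step 3 [1.5y] swap r/2=177/7174: DF=(1 − 177/7174·(0.994600+0.945800))/(1+177/7174) = 2323/2500 ≈ 0.929200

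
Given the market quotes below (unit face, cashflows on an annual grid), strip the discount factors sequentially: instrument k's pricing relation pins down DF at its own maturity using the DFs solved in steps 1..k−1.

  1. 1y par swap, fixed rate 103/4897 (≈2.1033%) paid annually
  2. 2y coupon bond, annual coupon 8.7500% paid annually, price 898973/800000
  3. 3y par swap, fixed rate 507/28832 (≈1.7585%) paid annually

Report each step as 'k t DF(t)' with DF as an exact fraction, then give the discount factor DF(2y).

step 1 [1y] swap r/1=103/4897: DF=(1 − 103/4897·(0))/(1+103/4897) = 4897/5000 ≈ 0.979400
step 2 [2y] bond c/1=7/80: DF=(898973/800000 − 7/80·(0.979400))/(1+7/80) = 1909/2000 ≈ 0.954500
step 3 [3y] swap r/1=507/28832: DF=(1 − 507/28832·(0.979400+0.954500))/(1+507/28832) = 9493/10000 ≈ 0.949300

1 1 4897/5000
2 2 1909/2000
3 3 9493/10000
DF(2y) = 1909/2000 ≈ 0.954500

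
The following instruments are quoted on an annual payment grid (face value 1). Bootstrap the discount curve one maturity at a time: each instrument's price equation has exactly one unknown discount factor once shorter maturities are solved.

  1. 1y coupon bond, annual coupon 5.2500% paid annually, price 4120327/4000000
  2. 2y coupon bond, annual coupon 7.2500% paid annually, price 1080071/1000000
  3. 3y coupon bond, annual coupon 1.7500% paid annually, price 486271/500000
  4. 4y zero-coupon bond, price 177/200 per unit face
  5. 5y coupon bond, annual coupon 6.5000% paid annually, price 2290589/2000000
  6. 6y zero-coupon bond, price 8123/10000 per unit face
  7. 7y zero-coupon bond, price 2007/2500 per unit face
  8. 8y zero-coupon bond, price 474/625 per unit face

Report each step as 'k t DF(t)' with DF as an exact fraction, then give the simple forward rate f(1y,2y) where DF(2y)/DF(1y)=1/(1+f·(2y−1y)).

1 1 9787/10000
2 2 9409/10000
3 3 2307/2500
4 4 177/200
5 5 8479/10000
6 6 8123/10000
7 7 2007/2500
8 8 474/625
f(1y,2y) = ((9787/10000)/(9409/10000) − 1)/(1) = 378/9409 ≈ 4.0174%

step 1 [1y] bond c/1=21/400: DF=(4120327/4000000 − 21/400·(0))/(1+21/400) = 9787/10000 ≈ 0.978700
step 2 [2y] bond c/1=29/400: DF=(1080071/1000000 − 29/400·(0.978700))/(1+29/400) = 9409/10000 ≈ 0.940900
step 3 [3y] bond c/1=7/400: DF=(486271/500000 − 7/400·(0.978700+0.940900))/(1+7/400) = 2307/2500 ≈ 0.922800
step 4 [4y] zero: DF = P = 177/200 ≈ 0.885000
step 5 [5y] bond c/1=13/200: DF=(2290589/2000000 − 13/200·(0.978700+0.940900+0.922800+0.885000))/(1+13/200) = 8479/10000 ≈ 0.847900
step 6 [6y] zero: DF = P = 8123/10000 ≈ 0.812300
step 7 [7y] zero: DF = P = 2007/2500 ≈ 0.802800
step 8 [8y] zero: DF = P = 474/625 ≈ 0.758400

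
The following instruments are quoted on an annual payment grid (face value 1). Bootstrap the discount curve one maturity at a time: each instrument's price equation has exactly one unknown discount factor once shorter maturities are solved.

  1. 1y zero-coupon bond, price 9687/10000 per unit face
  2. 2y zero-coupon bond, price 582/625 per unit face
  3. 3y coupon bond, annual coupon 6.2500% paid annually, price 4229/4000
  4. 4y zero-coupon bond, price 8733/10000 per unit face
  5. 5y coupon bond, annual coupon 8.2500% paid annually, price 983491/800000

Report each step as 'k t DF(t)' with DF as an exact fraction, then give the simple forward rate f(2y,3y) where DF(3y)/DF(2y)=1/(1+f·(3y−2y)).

step 1 [1y] zero: DF = P = 9687/10000 ≈ 0.968700
step 2 [2y] zero: DF = P = 582/625 ≈ 0.931200
step 3 [3y] bond c/1=1/16: DF=(4229/4000 − 1/16·(0.968700+0.931200))/(1+1/16) = 8833/10000 ≈ 0.883300
step 4 [4y] zero: DF = P = 8733/10000 ≈ 0.873300
step 5 [5y] bond c/1=33/400: DF=(983491/800000 − 33/400·(0.968700+0.931200+0.883300+0.873300))/(1+33/400) = 857/1000 ≈ 0.857000

1 1 9687/10000
2 2 582/625
3 3 8833/10000
4 4 8733/10000
5 5 857/1000
f(2y,3y) = ((582/625)/(8833/10000) − 1)/(1) = 479/8833 ≈ 5.4228%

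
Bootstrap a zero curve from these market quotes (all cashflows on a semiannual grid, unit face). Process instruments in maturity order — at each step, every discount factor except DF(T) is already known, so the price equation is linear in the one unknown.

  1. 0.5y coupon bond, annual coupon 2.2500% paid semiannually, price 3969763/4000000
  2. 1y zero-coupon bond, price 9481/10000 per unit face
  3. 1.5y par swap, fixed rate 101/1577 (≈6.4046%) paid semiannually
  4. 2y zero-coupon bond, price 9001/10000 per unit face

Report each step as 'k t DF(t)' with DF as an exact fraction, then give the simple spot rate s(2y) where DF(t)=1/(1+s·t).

1 1/2 4907/5000
2 1 9481/10000
3 3/2 9091/10000
4 2 9001/10000
s(2y) = (1/(9001/10000) − 1)/(2) = 999/18002 ≈ 5.5494%

step 1 [0.5y] bond c/2=9/800: DF=(3969763/4000000 − 9/800·(0))/(1+9/800) = 4907/5000 ≈ 0.981400
step 2 [1y] zero: DF = P = 9481/10000 ≈ 0.948100
step 3 [1.5y] swap r/2=101/3154: DF=(1 − 101/3154·(0.981400+0.948100))/(1+101/3154) = 9091/10000 ≈ 0.909100
step 4 [2y] zero: DF = P = 9001/10000 ≈ 0.900100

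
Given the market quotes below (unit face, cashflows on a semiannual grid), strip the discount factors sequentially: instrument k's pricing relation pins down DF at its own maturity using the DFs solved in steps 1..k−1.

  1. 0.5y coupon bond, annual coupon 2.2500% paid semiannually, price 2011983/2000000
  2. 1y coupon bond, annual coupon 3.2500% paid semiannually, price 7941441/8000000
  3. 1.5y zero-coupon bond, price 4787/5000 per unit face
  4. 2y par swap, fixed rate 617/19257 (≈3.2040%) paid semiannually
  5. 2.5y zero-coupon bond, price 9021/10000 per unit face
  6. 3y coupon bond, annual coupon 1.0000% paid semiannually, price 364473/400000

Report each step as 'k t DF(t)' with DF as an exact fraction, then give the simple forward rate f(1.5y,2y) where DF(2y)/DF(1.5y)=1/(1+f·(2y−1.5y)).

step 1 [0.5y] bond c/2=9/800: DF=(2011983/2000000 − 9/800·(0))/(1+9/800) = 2487/2500 ≈ 0.994800
step 2 [1y] bond c/2=13/800: DF=(7941441/8000000 − 13/800·(0.994800))/(1+13/800) = 9609/10000 ≈ 0.960900
step 3 [1.5y] zero: DF = P = 4787/5000 ≈ 0.957400
step 4 [2y] swap r/2=617/38514: DF=(1 − 617/38514·(0.994800+0.960900+0.957400))/(1+617/38514) = 9383/10000 ≈ 0.938300
step 5 [2.5y] zero: DF = P = 9021/10000 ≈ 0.902100
step 6 [3y] bond c/2=1/200: DF=(364473/400000 − 1/200·(0.994800+0.960900+0.957400+0.938300+0.902100))/(1+1/200) = 883/1000 ≈ 0.883000

1 1/2 2487/2500
2 1 9609/10000
3 3/2 4787/5000
4 2 9383/10000
5 5/2 9021/10000
6 3 883/1000
f(1.5y,2y) = ((4787/5000)/(9383/10000) − 1)/(1/2) = 382/9383 ≈ 4.0712%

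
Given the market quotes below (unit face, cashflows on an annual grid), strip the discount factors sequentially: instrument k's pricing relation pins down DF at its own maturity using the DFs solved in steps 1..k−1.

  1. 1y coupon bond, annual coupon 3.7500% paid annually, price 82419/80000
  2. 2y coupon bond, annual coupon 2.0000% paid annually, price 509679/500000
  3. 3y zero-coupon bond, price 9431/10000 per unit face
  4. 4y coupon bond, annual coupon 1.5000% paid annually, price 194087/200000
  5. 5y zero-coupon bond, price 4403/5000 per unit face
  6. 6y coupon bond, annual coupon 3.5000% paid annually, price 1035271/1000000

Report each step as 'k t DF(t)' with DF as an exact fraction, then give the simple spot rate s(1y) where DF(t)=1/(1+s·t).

1 1 993/1000
2 2 9799/10000
3 3 9431/10000
4 4 913/1000
5 5 4403/5000
6 6 841/1000
s(1y) = (1/(993/1000) − 1)/(1) = 7/993 ≈ 0.7049%

step 1 [1y] bond c/1=3/80: DF=(82419/80000 − 3/80·(0))/(1+3/80) = 993/1000 ≈ 0.993000
step 2 [2y] bond c/1=1/50: DF=(509679/500000 − 1/50·(0.993000))/(1+1/50) = 9799/10000 ≈ 0.979900
step 3 [3y] zero: DF = P = 9431/10000 ≈ 0.943100
step 4 [4y] bond c/1=3/200: DF=(194087/200000 − 3/200·(0.993000+0.979900+0.943100))/(1+3/200) = 913/1000 ≈ 0.913000
step 5 [5y] zero: DF = P = 4403/5000 ≈ 0.880600
step 6 [6y] bond c/1=7/200: DF=(1035271/1000000 − 7/200·(0.993000+0.979900+0.943100+0.913000+0.880600))/(1+7/200) = 841/1000 ≈ 0.841000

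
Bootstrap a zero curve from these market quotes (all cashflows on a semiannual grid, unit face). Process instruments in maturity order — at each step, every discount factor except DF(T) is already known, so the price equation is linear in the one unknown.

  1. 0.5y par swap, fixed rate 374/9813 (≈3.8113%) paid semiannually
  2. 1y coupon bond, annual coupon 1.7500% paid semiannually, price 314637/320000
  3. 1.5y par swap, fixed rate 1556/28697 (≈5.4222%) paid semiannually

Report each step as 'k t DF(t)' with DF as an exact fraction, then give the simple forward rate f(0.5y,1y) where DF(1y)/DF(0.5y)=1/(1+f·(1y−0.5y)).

1 1/2 9813/10000
2 1 4831/5000
3 3/2 4611/5000
f(0.5y,1y) = ((9813/10000)/(4831/5000) − 1)/(1/2) = 151/4831 ≈ 3.1256%

step 1 [0.5y] swap r/2=187/9813: DF=(1 − 187/9813·(0))/(1+187/9813) = 9813/10000 ≈ 0.981300
step 2 [1y] bond c/2=7/800: DF=(314637/320000 − 7/800·(0.981300))/(1+7/800) = 4831/5000 ≈ 0.966200
step 3 [1.5y] swap r/2=778/28697: DF=(1 − 778/28697·(0.981300+0.966200))/(1+778/28697) = 4611/5000 ≈ 0.922200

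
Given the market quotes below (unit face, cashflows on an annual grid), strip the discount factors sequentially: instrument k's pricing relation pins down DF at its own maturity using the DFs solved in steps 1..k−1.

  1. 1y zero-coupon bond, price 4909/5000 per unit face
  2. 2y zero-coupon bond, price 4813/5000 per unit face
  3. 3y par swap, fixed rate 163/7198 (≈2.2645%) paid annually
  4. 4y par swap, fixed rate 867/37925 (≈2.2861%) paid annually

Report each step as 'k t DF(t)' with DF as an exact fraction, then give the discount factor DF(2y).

step 1 [1y] zero: DF = P = 4909/5000 ≈ 0.981800
step 2 [2y] zero: DF = P = 4813/5000 ≈ 0.962600
step 3 [3y] swap r/1=163/7198: DF=(1 − 163/7198·(0.981800+0.962600))/(1+163/7198) = 2337/2500 ≈ 0.934800
step 4 [4y] swap r/1=867/37925: DF=(1 − 867/37925·(0.981800+0.962600+0.934800))/(1+867/37925) = 9133/10000 ≈ 0.913300

1 1 4909/5000
2 2 4813/5000
3 3 2337/2500
4 4 9133/10000
DF(2y) = 4813/5000 ≈ 0.962600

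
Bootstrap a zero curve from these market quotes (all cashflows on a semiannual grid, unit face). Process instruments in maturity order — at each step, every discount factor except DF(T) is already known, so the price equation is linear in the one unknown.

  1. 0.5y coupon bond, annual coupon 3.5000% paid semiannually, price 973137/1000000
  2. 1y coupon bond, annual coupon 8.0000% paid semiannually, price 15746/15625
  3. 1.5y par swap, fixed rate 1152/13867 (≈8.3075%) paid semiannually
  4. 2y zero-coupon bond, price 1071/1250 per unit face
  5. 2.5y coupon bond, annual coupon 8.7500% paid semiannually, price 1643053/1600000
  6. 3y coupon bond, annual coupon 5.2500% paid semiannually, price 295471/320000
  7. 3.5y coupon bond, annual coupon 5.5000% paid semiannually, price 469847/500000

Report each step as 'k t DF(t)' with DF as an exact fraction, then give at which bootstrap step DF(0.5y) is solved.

1 1/2 2391/2500
2 1 4661/5000
3 3/2 553/625
4 2 1071/1250
5 5/2 8317/10000
6 3 491/625
7 7/2 7741/10000
DF(0.5y) is solved at step 1

step 1 [0.5y] bond c/2=7/400: DF=(973137/1000000 − 7/400·(0))/(1+7/400) = 2391/2500 ≈ 0.956400
step 2 [1y] bond c/2=1/25: DF=(15746/15625 − 1/25·(0.956400))/(1+1/25) = 4661/5000 ≈ 0.932200
step 3 [1.5y] swap r/2=576/13867: DF=(1 − 576/13867·(0.956400+0.932200))/(1+576/13867) = 553/625 ≈ 0.884800
step 4 [2y] zero: DF = P = 1071/1250 ≈ 0.856800
step 5 [2.5y] bond c/2=7/160: DF=(1643053/1600000 − 7/160·(0.956400+0.932200+0.884800+0.856800))/(1+7/160) = 8317/10000 ≈ 0.831700
step 6 [3y] bond c/2=21/800: DF=(295471/320000 − 21/800·(0.956400+0.932200+0.884800+0.856800+0.831700))/(1+21/800) = 491/625 ≈ 0.785600
step 7 [3.5y] bond c/2=11/400: DF=(469847/500000 − 11/400·(0.956400+0.932200+0.884800+0.856800+0.831700+0.785600))/(1+11/400) = 7741/10000 ≈ 0.774100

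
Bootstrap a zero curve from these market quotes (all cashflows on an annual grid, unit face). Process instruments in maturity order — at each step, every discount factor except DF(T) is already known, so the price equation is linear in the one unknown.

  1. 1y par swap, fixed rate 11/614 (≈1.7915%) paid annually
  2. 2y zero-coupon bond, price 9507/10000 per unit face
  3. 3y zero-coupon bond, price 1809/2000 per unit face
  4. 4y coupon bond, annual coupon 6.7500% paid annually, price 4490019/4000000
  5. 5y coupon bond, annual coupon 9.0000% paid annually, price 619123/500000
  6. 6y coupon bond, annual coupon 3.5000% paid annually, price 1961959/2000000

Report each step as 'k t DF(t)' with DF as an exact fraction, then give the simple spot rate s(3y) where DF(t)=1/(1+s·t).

step 1 [1y] swap r/1=11/614: DF=(1 − 11/614·(0))/(1+11/614) = 614/625 ≈ 0.982400
step 2 [2y] zero: DF = P = 9507/10000 ≈ 0.950700
step 3 [3y] zero: DF = P = 1809/2000 ≈ 0.904500
step 4 [4y] bond c/1=27/400: DF=(4490019/4000000 − 27/400·(0.982400+0.950700+0.904500))/(1+27/400) = 8721/10000 ≈ 0.872100
step 5 [5y] bond c/1=9/100: DF=(619123/500000 − 9/100·(0.982400+0.950700+0.904500+0.872100))/(1+9/100) = 8297/10000 ≈ 0.829700
step 6 [6y] bond c/1=7/200: DF=(1961959/2000000 − 7/200·(0.982400+0.950700+0.904500+0.872100+0.829700))/(1+7/200) = 7943/10000 ≈ 0.794300

1 1 614/625
2 2 9507/10000
3 3 1809/2000
4 4 8721/10000
5 5 8297/10000
6 6 7943/10000
s(3y) = (1/(1809/2000) − 1)/(3) = 191/5427 ≈ 3.5194%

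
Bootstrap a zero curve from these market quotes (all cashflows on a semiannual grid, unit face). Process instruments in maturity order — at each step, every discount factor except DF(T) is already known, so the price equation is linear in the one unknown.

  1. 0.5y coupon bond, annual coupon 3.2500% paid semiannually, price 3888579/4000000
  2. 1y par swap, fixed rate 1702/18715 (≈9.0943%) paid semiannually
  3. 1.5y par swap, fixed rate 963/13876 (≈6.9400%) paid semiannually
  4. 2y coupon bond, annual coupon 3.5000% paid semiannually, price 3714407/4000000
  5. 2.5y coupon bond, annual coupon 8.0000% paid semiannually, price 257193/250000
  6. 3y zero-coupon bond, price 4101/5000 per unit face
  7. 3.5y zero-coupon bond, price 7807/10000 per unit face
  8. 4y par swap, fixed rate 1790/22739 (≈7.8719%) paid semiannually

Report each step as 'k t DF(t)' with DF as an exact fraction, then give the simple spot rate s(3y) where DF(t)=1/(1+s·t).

1 1/2 4783/5000
2 1 9149/10000
3 3/2 9037/10000
4 2 8649/10000
5 5/2 2123/2500
6 3 4101/5000
7 7/2 7807/10000
8 4 1463/2000
s(3y) = (1/(4101/5000) − 1)/(3) = 899/12303 ≈ 7.3072%

step 1 [0.5y] bond c/2=13/800: DF=(3888579/4000000 − 13/800·(0))/(1+13/800) = 4783/5000 ≈ 0.956600
step 2 [1y] swap r/2=851/18715: DF=(1 − 851/18715·(0.956600))/(1+851/18715) = 9149/10000 ≈ 0.914900
step 3 [1.5y] swap r/2=963/27752: DF=(1 − 963/27752·(0.956600+0.914900))/(1+963/27752) = 9037/10000 ≈ 0.903700
step 4 [2y] bond c/2=7/400: DF=(3714407/4000000 − 7/400·(0.956600+0.914900+0.903700))/(1+7/400) = 8649/10000 ≈ 0.864900
step 5 [2.5y] bond c/2=1/25: DF=(257193/250000 − 1/25·(0.956600+0.914900+0.903700+0.864900))/(1+1/25) = 2123/2500 ≈ 0.849200
step 6 [3y] zero: DF = P = 4101/5000 ≈ 0.820200
step 7 [3.5y] zero: DF = P = 7807/10000 ≈ 0.780700
step 8 [4y] swap r/2=895/22739: DF=(1 − 895/22739·(0.956600+0.914900+0.903700+0.864900+0.849200+0.820200+0.780700))/(1+895/22739) = 1463/2000 ≈ 0.731500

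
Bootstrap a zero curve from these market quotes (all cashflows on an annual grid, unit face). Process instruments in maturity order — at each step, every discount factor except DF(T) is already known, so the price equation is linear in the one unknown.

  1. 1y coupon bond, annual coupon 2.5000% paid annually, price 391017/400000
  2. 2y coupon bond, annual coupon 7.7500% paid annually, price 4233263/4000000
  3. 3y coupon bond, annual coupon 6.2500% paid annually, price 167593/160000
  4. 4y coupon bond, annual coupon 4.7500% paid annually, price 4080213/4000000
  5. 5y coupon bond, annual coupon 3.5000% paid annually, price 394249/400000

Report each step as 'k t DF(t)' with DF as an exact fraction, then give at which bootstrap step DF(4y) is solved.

1 1 9537/10000
2 2 571/625
3 3 219/250
4 4 4247/5000
5 5 2077/2500
DF(4y) is solved at step 4

step 1 [1y] bond c/1=1/40: DF=(391017/400000 − 1/40·(0))/(1+1/40) = 9537/10000 ≈ 0.953700
step 2 [2y] bond c/1=31/400: DF=(4233263/4000000 − 31/400·(0.953700))/(1+31/400) = 571/625 ≈ 0.913600
step 3 [3y] bond c/1=1/16: DF=(167593/160000 − 1/16·(0.953700+0.913600))/(1+1/16) = 219/250 ≈ 0.876000
step 4 [4y] bond c/1=19/400: DF=(4080213/4000000 − 19/400·(0.953700+0.913600+0.876000))/(1+19/400) = 4247/5000 ≈ 0.849400
step 5 [5y] bond c/1=7/200: DF=(394249/400000 − 7/200·(0.953700+0.913600+0.876000+0.849400))/(1+7/200) = 2077/2500 ≈ 0.830800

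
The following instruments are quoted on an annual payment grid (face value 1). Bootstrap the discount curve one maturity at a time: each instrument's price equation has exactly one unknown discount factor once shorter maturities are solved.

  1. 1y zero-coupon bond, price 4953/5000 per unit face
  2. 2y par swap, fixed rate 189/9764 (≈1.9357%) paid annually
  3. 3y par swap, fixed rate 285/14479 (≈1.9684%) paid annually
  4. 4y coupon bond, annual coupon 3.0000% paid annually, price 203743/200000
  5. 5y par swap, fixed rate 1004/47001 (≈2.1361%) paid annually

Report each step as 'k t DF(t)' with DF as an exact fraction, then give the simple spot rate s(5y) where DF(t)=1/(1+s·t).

step 1 [1y] zero: DF = P = 4953/5000 ≈ 0.990600
step 2 [2y] swap r/1=189/9764: DF=(1 − 189/9764·(0.990600))/(1+189/9764) = 4811/5000 ≈ 0.962200
step 3 [3y] swap r/1=285/14479: DF=(1 − 285/14479·(0.990600+0.962200))/(1+285/14479) = 943/1000 ≈ 0.943000
step 4 [4y] bond c/1=3/100: DF=(203743/200000 − 3/100·(0.990600+0.962200+0.943000))/(1+3/100) = 9047/10000 ≈ 0.904700
step 5 [5y] swap r/1=1004/47001: DF=(1 − 1004/47001·(0.990600+0.962200+0.943000+0.904700))/(1+1004/47001) = 2249/2500 ≈ 0.899600

1 1 4953/5000
2 2 4811/5000
3 3 943/1000
4 4 9047/10000
5 5 2249/2500
s(5y) = (1/(2249/2500) − 1)/(5) = 251/11245 ≈ 2.2321%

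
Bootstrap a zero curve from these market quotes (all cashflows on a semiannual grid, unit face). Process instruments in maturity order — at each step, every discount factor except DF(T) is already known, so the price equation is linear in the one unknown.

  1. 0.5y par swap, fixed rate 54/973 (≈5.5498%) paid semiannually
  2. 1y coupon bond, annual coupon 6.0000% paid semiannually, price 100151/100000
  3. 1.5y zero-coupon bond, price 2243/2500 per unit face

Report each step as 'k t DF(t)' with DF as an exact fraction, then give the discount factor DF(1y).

step 1 [0.5y] swap r/2=27/973: DF=(1 − 27/973·(0))/(1+27/973) = 973/1000 ≈ 0.973000
step 2 [1y] bond c/2=3/100: DF=(100151/100000 − 3/100·(0.973000))/(1+3/100) = 118/125 ≈ 0.944000
step 3 [1.5y] zero: DF = P = 2243/2500 ≈ 0.897200

1 1/2 973/1000
2 1 118/125
3 3/2 2243/2500
DF(1y) = 118/125 ≈ 0.944000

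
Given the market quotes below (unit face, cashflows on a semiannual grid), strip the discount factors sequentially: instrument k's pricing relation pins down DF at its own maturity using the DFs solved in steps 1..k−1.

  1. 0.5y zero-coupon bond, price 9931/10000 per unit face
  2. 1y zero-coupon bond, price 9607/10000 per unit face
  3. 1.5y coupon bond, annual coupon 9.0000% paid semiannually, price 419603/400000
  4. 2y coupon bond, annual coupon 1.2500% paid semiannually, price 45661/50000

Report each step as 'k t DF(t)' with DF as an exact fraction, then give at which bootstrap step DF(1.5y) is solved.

step 1 [0.5y] zero: DF = P = 9931/10000 ≈ 0.993100
step 2 [1y] zero: DF = P = 9607/10000 ≈ 0.960700
step 3 [1.5y] bond c/2=9/200: DF=(419603/400000 − 9/200·(0.993100+0.960700))/(1+9/200) = 9197/10000 ≈ 0.919700
step 4 [2y] bond c/2=1/160: DF=(45661/50000 − 1/160·(0.993100+0.960700+0.919700))/(1+1/160) = 8897/10000 ≈ 0.889700

1 1/2 9931/10000
2 1 9607/10000
3 3/2 9197/10000
4 2 8897/10000
DF(1.5y) is solved at step 3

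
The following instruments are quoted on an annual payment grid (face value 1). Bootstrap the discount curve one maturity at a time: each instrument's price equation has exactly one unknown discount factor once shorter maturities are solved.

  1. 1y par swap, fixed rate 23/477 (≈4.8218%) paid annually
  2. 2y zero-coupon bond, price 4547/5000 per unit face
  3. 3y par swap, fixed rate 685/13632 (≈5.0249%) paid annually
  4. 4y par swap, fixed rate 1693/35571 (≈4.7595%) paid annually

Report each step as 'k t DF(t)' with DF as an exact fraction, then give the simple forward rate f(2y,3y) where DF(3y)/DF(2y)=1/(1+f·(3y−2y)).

1 1 477/500
2 2 4547/5000
3 3 863/1000
4 4 8307/10000
f(2y,3y) = ((4547/5000)/(863/1000) − 1)/(1) = 232/4315 ≈ 5.3766%

step 1 [1y] swap r/1=23/477: DF=(1 − 23/477·(0))/(1+23/477) = 477/500 ≈ 0.954000
step 2 [2y] zero: DF = P = 4547/5000 ≈ 0.909400
step 3 [3y] swap r/1=685/13632: DF=(1 − 685/13632·(0.954000+0.909400))/(1+685/13632) = 863/1000 ≈ 0.863000
step 4 [4y] swap r/1=1693/35571: DF=(1 − 1693/35571·(0.954000+0.909400+0.863000))/(1+1693/35571) = 8307/10000 ≈ 0.830700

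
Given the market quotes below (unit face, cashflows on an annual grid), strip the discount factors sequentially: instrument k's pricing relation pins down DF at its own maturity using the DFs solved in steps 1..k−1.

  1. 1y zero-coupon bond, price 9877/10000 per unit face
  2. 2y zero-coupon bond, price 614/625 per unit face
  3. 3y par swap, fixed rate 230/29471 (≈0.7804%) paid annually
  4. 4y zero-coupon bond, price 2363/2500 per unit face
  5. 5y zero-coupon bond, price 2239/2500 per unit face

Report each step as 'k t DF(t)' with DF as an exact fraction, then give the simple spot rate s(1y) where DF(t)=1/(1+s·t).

1 1 9877/10000
2 2 614/625
3 3 977/1000
4 4 2363/2500
5 5 2239/2500
s(1y) = (1/(9877/10000) − 1)/(1) = 123/9877 ≈ 1.2453%

step 1 [1y] zero: DF = P = 9877/10000 ≈ 0.987700
step 2 [2y] zero: DF = P = 614/625 ≈ 0.982400
step 3 [3y] swap r/1=230/29471: DF=(1 − 230/29471·(0.987700+0.982400))/(1+230/29471) = 977/1000 ≈ 0.977000
step 4 [4y] zero: DF = P = 2363/2500 ≈ 0.945200
step 5 [5y] zero: DF = P = 2239/2500 ≈ 0.895600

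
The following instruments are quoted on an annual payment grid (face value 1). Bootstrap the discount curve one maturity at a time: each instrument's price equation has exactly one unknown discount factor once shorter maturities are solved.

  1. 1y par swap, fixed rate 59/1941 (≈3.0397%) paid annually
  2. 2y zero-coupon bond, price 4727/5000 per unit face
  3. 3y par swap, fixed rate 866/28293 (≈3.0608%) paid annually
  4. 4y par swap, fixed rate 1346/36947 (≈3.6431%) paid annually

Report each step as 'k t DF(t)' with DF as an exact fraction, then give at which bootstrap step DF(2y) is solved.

step 1 [1y] swap r/1=59/1941: DF=(1 − 59/1941·(0))/(1+59/1941) = 1941/2000 ≈ 0.970500
step 2 [2y] zero: DF = P = 4727/5000 ≈ 0.945400
step 3 [3y] swap r/1=866/28293: DF=(1 − 866/28293·(0.970500+0.945400))/(1+866/28293) = 4567/5000 ≈ 0.913400
step 4 [4y] swap r/1=1346/36947: DF=(1 − 1346/36947·(0.970500+0.945400+0.913400))/(1+1346/36947) = 4327/5000 ≈ 0.865400

1 1 1941/2000
2 2 4727/5000
3 3 4567/5000
4 4 4327/5000
DF(2y) is solved at step 2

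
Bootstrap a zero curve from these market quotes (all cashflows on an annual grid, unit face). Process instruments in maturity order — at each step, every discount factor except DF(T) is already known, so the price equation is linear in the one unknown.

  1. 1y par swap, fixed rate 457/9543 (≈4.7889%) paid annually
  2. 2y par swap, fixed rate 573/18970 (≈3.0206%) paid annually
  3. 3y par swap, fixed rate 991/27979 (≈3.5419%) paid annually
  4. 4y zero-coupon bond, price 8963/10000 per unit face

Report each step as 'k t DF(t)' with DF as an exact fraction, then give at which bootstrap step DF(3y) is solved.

step 1 [1y] swap r/1=457/9543: DF=(1 − 457/9543·(0))/(1+457/9543) = 9543/10000 ≈ 0.954300
step 2 [2y] swap r/1=573/18970: DF=(1 − 573/18970·(0.954300))/(1+573/18970) = 9427/10000 ≈ 0.942700
step 3 [3y] swap r/1=991/27979: DF=(1 − 991/27979·(0.954300+0.942700))/(1+991/27979) = 9009/10000 ≈ 0.900900
step 4 [4y] zero: DF = P = 8963/10000 ≈ 0.896300

1 1 9543/10000
2 2 9427/10000
3 3 9009/10000
4 4 8963/10000
DF(3y) is solved at step 3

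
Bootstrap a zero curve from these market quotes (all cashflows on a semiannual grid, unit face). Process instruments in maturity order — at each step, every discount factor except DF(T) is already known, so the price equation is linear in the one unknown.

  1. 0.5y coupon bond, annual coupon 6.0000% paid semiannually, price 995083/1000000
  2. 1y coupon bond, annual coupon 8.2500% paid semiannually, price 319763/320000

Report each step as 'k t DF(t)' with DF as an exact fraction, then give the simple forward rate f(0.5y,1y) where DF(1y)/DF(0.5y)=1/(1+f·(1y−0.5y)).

step 1 [0.5y] bond c/2=3/100: DF=(995083/1000000 − 3/100·(0))/(1+3/100) = 9661/10000 ≈ 0.966100
step 2 [1y] bond c/2=33/800: DF=(319763/320000 − 33/800·(0.966100))/(1+33/800) = 4607/5000 ≈ 0.921400

1 1/2 9661/10000
2 1 4607/5000
f(0.5y,1y) = ((9661/10000)/(4607/5000) − 1)/(1/2) = 447/4607 ≈ 9.7026%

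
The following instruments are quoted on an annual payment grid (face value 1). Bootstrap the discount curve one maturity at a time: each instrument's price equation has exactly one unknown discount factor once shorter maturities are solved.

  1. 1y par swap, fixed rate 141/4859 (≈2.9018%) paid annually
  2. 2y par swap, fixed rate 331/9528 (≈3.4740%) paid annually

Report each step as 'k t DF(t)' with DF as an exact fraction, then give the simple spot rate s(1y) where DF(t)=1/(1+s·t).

step 1 [1y] swap r/1=141/4859: DF=(1 − 141/4859·(0))/(1+141/4859) = 4859/5000 ≈ 0.971800
step 2 [2y] swap r/1=331/9528: DF=(1 − 331/9528·(0.971800))/(1+331/9528) = 4669/5000 ≈ 0.933800

1 1 4859/5000
2 2 4669/5000
s(1y) = (1/(4859/5000) − 1)/(1) = 141/4859 ≈ 2.9018%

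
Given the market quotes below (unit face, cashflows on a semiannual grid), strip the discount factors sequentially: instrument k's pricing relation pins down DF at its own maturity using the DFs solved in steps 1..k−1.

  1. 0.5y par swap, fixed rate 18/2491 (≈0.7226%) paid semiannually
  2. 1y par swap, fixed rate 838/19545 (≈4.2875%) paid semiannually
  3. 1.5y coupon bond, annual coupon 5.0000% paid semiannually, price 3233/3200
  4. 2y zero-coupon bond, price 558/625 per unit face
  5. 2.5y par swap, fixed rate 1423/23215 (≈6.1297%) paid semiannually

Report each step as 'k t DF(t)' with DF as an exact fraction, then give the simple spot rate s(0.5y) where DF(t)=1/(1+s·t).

1 1/2 2491/2500
2 1 9581/10000
3 3/2 469/500
4 2 558/625
5 5/2 8577/10000
s(0.5y) = (1/(2491/2500) − 1)/(1/2) = 18/2491 ≈ 0.7226%

step 1 [0.5y] swap r/2=9/2491: DF=(1 − 9/2491·(0))/(1+9/2491) = 2491/2500 ≈ 0.996400
step 2 [1y] swap r/2=419/19545: DF=(1 − 419/19545·(0.996400))/(1+419/19545) = 9581/10000 ≈ 0.958100
step 3 [1.5y] bond c/2=1/40: DF=(3233/3200 − 1/40·(0.996400+0.958100))/(1+1/40) = 469/500 ≈ 0.938000
step 4 [2y] zero: DF = P = 558/625 ≈ 0.892800
step 5 [2.5y] swap r/2=1423/46430: DF=(1 − 1423/46430·(0.996400+0.958100+0.938000+0.892800))/(1+1423/46430) = 8577/10000 ≈ 0.857700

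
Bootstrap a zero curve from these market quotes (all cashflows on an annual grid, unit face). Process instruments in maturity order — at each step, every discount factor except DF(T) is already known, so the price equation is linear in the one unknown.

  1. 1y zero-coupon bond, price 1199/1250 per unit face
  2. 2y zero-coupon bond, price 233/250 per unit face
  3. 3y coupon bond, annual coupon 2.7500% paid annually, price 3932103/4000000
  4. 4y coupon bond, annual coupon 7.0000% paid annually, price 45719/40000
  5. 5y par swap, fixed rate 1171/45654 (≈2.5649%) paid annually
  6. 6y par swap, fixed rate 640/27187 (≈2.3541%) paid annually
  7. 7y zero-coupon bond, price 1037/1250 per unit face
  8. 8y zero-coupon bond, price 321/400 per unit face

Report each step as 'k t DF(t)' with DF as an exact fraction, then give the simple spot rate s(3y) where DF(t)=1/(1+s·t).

1 1 1199/1250
2 2 233/250
3 3 9061/10000
4 4 2213/2500
5 5 8829/10000
6 6 109/125
7 7 1037/1250
8 8 321/400
s(3y) = (1/(9061/10000) − 1)/(3) = 313/9061 ≈ 3.4544%

step 1 [1y] zero: DF = P = 1199/1250 ≈ 0.959200
step 2 [2y] zero: DF = P = 233/250 ≈ 0.932000
step 3 [3y] bond c/1=11/400: DF=(3932103/4000000 − 11/400·(0.959200+0.932000))/(1+11/400) = 9061/10000 ≈ 0.906100
step 4 [4y] bond c/1=7/100: DF=(45719/40000 − 7/100·(0.959200+0.932000+0.906100))/(1+7/100) = 2213/2500 ≈ 0.885200
step 5 [5y] swap r/1=1171/45654: DF=(1 − 1171/45654·(0.959200+0.932000+0.906100+0.885200))/(1+1171/45654) = 8829/10000 ≈ 0.882900
step 6 [6y] swap r/1=640/27187: DF=(1 − 640/27187·(0.959200+0.932000+0.906100+0.885200+0.882900))/(1+640/27187) = 109/125 ≈ 0.872000
step 7 [7y] zero: DF = P = 1037/1250 ≈ 0.829600
step 8 [8y] zero: DF = P = 321/400 ≈ 0.802500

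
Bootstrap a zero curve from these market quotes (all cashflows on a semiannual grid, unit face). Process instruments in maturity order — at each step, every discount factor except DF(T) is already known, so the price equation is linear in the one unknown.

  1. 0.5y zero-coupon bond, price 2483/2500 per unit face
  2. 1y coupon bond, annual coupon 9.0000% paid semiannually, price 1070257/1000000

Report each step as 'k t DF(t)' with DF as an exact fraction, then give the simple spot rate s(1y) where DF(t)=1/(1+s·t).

step 1 [0.5y] zero: DF = P = 2483/2500 ≈ 0.993200
step 2 [1y] bond c/2=9/200: DF=(1070257/1000000 − 9/200·(0.993200))/(1+9/200) = 4907/5000 ≈ 0.981400

1 1/2 2483/2500
2 1 4907/5000
s(1y) = (1/(4907/5000) − 1)/(1) = 93/4907 ≈ 1.8953%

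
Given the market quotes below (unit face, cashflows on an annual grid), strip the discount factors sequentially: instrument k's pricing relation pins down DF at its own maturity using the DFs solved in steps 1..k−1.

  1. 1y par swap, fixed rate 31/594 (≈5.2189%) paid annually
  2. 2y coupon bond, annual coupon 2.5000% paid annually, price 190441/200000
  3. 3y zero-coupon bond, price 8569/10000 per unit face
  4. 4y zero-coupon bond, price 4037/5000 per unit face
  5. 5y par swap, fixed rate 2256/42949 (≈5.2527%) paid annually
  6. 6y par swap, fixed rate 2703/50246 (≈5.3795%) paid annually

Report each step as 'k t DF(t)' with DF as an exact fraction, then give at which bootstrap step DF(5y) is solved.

step 1 [1y] swap r/1=31/594: DF=(1 − 31/594·(0))/(1+31/594) = 594/625 ≈ 0.950400
step 2 [2y] bond c/1=1/40: DF=(190441/200000 − 1/40·(0.950400))/(1+1/40) = 4529/5000 ≈ 0.905800
step 3 [3y] zero: DF = P = 8569/10000 ≈ 0.856900
step 4 [4y] zero: DF = P = 4037/5000 ≈ 0.807400
step 5 [5y] swap r/1=2256/42949: DF=(1 − 2256/42949·(0.950400+0.905800+0.856900+0.807400))/(1+2256/42949) = 484/625 ≈ 0.774400
step 6 [6y] swap r/1=2703/50246: DF=(1 − 2703/50246·(0.950400+0.905800+0.856900+0.807400+0.774400))/(1+2703/50246) = 7297/10000 ≈ 0.729700

1 1 594/625
2 2 4529/5000
3 3 8569/10000
4 4 4037/5000
5 5 484/625
6 6 7297/10000
DF(5y) is solved at step 5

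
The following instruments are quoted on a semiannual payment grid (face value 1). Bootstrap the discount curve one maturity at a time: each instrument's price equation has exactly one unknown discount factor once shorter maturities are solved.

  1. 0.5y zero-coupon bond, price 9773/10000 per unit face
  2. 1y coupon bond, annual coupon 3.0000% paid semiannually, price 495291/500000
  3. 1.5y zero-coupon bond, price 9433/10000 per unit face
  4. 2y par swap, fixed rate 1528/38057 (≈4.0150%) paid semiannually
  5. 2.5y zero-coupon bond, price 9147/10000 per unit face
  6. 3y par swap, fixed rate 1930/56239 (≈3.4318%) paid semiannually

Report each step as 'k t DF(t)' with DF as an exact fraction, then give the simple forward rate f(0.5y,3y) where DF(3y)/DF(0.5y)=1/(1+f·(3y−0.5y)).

1 1/2 9773/10000
2 1 1923/2000
3 3/2 9433/10000
4 2 2309/2500
5 5/2 9147/10000
6 3 1807/2000
f(0.5y,3y) = ((9773/10000)/(1807/2000) − 1)/(5/2) = 1476/45175 ≈ 3.2673%

step 1 [0.5y] zero: DF = P = 9773/10000 ≈ 0.977300
step 2 [1y] bond c/2=3/200: DF=(495291/500000 − 3/200·(0.977300))/(1+3/200) = 1923/2000 ≈ 0.961500
step 3 [1.5y] zero: DF = P = 9433/10000 ≈ 0.943300
step 4 [2y] swap r/2=764/38057: DF=(1 − 764/38057·(0.977300+0.961500+0.943300))/(1+764/38057) = 2309/2500 ≈ 0.923600
step 5 [2.5y] zero: DF = P = 9147/10000 ≈ 0.914700
step 6 [3y] swap r/2=965/56239: DF=(1 − 965/56239·(0.977300+0.961500+0.943300+0.923600+0.914700))/(1+965/56239) = 1807/2000 ≈ 0.903500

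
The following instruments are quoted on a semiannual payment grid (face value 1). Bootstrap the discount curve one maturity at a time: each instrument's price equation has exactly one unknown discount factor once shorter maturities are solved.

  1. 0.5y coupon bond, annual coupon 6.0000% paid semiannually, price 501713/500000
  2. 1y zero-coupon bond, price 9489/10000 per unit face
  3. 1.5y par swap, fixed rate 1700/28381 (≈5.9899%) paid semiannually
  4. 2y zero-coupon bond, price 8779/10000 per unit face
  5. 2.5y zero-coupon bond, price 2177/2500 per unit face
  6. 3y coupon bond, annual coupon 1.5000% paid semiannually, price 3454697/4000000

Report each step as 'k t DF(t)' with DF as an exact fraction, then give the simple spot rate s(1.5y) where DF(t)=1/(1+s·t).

1 1/2 4871/5000
2 1 9489/10000
3 3/2 183/200
4 2 8779/10000
5 5/2 2177/2500
6 3 8231/10000
s(1.5y) = (1/(183/200) − 1)/(3/2) = 34/549 ≈ 6.1931%

step 1 [0.5y] bond c/2=3/100: DF=(501713/500000 − 3/100·(0))/(1+3/100) = 4871/5000 ≈ 0.974200
step 2 [1y] zero: DF = P = 9489/10000 ≈ 0.948900
step 3 [1.5y] swap r/2=850/28381: DF=(1 − 850/28381·(0.974200+0.948900))/(1+850/28381) = 183/200 ≈ 0.915000
step 4 [2y] zero: DF = P = 8779/10000 ≈ 0.877900
step 5 [2.5y] zero: DF = P = 2177/2500 ≈ 0.870800
step 6 [3y] bond c/2=3/400: DF=(3454697/4000000 − 3/400·(0.974200+0.948900+0.915000+0.877900+0.870800))/(1+3/400) = 8231/10000 ≈ 0.823100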